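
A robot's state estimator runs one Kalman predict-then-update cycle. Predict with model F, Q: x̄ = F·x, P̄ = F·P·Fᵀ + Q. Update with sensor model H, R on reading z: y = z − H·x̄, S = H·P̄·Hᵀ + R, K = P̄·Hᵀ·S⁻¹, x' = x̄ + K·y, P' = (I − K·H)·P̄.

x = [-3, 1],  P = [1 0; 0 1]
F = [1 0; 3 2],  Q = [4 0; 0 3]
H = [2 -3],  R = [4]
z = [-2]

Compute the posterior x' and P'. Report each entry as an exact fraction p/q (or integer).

x' = [-413/132, -35/22]
P' = [659/132 73/22; 73/22 29/11]

x̄ = F·x = [-3, -7]
P̄ = F·P·Fᵀ + Q = [5 3; 3 16]
y = z − H·x̄ = [-17]
S = H·P̄·Hᵀ + R = [132]
K = P̄·Hᵀ·S⁻¹ = [1/132; -7/22]
x' = x̄ + K·y = [-413/132, -35/22]
P' = (I − K·H)·P̄ = [659/132 73/22; 73/22 29/11]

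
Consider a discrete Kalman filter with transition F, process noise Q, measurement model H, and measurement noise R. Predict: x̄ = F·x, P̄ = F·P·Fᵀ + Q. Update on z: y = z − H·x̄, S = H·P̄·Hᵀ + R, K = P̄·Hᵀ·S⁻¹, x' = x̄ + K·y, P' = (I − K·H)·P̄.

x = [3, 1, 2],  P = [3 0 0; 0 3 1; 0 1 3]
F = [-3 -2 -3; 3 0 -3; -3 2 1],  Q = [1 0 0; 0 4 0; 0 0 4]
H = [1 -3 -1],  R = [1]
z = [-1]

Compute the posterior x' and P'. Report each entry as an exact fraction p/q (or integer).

x̄ = F·x = [-17, 3, -5]
P̄ = F·P·Fᵀ + Q = [79 6 -2; 6 58 -42; -2 -42 50]
y = z − H·x̄ = [20]
S = H·P̄·Hᵀ + R = [368]
K = P̄·Hᵀ·S⁻¹ = [63/368; -63/184; 37/184]
x' = x̄ + K·y = [-1249/92, -177/46, -45/46]
P' = (I − K·H)·P̄ = [25103/368 5073/184 -2699/184; 5073/184 1367/92 -1533/92; -2699/184 -1533/92 3231/92]

x' = [-1249/92, -177/46, -45/46]
P' = [25103/368 5073/184 -2699/184; 5073/184 1367/92 -1533/92; -2699/184 -1533/92 3231/92]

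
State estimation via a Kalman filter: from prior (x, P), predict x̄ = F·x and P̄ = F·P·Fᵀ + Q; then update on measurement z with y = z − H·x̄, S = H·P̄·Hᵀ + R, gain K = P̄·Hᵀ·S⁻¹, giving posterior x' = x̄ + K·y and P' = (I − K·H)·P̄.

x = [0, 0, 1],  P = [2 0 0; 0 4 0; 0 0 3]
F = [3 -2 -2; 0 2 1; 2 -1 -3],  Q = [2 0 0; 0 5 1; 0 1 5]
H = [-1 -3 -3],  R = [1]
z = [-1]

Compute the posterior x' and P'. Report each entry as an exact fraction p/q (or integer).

x̄ = F·x = [-2, 1, -3]
P̄ = F·P·Fᵀ + Q = [48 -22 38; -22 24 -16; 38 -16 44]
y = z − H·x̄ = [-9]
S = H·P̄·Hᵀ + R = [469]
K = P̄·Hᵀ·S⁻¹ = [-96/469; -2/469; -122/469]
x' = x̄ + K·y = [-74/469, 487/469, -309/469]
P' = (I − K·H)·P̄ = [13296/469 -10510/469 6110/469; -10510/469 11252/469 -7748/469; 6110/469 -7748/469 5752/469]

x' = [-74/469, 487/469, -309/469]
P' = [13296/469 -10510/469 6110/469; -10510/469 11252/469 -7748/469; 6110/469 -7748/469 5752/469]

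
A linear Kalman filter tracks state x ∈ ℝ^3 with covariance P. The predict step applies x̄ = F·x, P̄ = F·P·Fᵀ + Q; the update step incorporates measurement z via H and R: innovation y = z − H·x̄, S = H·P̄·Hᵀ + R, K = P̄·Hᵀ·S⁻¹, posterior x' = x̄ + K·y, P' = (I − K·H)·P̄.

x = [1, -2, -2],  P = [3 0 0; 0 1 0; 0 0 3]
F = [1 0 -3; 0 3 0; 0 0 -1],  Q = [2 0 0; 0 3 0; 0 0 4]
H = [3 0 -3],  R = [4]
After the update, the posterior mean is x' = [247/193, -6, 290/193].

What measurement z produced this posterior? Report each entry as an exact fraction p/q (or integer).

z = [-1]

x̄ = F·x = [7, -6, 2]
P̄ = F·P·Fᵀ + Q = [32 0 9; 0 12 0; 9 0 7]
S = H·P̄·Hᵀ + R = [193]
K = P̄·Hᵀ·S⁻¹ = [69/193; 0; 6/193]
x' − x̄ = [-1104/193, 0, -96/193] = K·y
y = (KᵀK)⁻¹·Kᵀ·(x' − x̄) = [-16]
z = y + H·x̄ = [-16] + [15] = [-1]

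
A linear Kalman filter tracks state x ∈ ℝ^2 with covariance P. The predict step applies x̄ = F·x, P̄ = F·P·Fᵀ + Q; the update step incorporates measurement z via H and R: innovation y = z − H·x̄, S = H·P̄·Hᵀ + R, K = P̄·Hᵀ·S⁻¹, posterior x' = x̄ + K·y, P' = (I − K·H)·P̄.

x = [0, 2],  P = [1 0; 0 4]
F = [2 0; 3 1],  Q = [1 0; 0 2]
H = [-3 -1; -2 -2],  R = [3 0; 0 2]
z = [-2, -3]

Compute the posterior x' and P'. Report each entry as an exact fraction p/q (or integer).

x̄ = F·x = [0, 2]
P̄ = F·P·Fᵀ + Q = [5 6; 6 15]
y = z − H·x̄ = [0, 1]
S = H·P̄·Hᵀ + R = [99 108; 108 130]
K = P̄·Hᵀ·S⁻¹ = [-59/201 5/67; 41/201 -33/67]
x' = x̄ + K·y = [5/67, 101/67]
P' = (I − K·H)·P̄ = [32/67 -37/67; -37/67 70/67]

x' = [5/67, 101/67]
P' = [32/67 -37/67; -37/67 70/67]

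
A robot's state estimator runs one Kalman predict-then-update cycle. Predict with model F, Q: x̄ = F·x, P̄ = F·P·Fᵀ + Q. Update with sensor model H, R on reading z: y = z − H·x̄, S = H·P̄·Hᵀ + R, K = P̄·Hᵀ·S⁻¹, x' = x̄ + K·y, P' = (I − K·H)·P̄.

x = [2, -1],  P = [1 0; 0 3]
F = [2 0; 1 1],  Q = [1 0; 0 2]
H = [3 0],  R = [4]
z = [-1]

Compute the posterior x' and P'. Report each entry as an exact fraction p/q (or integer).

x̄ = F·x = [4, 1]
P̄ = F·P·Fᵀ + Q = [5 2; 2 6]
y = z − H·x̄ = [-13]
S = H·P̄·Hᵀ + R = [49]
K = P̄·Hᵀ·S⁻¹ = [15/49; 6/49]
x' = x̄ + K·y = [1/49, -29/49]
P' = (I − K·H)·P̄ = [20/49 8/49; 8/49 258/49]

x' = [1/49, -29/49]
P' = [20/49 8/49; 8/49 258/49]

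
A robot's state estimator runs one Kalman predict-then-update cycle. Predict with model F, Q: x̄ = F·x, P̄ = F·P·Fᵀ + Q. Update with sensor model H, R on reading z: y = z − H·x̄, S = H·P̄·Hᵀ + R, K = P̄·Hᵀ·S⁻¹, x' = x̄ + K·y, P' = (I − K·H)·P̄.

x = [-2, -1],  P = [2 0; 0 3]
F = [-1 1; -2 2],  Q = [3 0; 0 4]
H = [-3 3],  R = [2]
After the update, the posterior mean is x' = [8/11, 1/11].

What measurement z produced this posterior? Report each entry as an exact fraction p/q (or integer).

x̄ = F·x = [1, 2]
P̄ = F·P·Fᵀ + Q = [8 10; 10 24]
S = H·P̄·Hᵀ + R = [110]
K = P̄·Hᵀ·S⁻¹ = [3/55; 21/55]
x' − x̄ = [-3/11, -21/11] = K·y
y = (KᵀK)⁻¹·Kᵀ·(x' − x̄) = [-5]
z = y + H·x̄ = [-5] + [3] = [-2]

z = [-2]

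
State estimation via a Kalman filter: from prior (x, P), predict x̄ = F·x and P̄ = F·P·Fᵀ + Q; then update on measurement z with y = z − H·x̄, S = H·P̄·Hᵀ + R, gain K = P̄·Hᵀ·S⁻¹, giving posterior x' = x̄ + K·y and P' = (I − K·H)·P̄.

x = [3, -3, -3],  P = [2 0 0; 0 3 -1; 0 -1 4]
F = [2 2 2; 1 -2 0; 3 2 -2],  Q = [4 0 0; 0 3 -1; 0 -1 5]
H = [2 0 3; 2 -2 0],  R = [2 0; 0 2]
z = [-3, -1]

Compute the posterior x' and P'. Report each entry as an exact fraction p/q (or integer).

x̄ = F·x = [-6, 9, 9]
P̄ = F·P·Fᵀ + Q = [32 -4 8; -4 17 -11; 8 -11 59]
y = z − H·x̄ = [-18, 29]
S = H·P̄·Hᵀ + R = [757 258; 258 230]
K = P̄·Hᵀ·S⁻¹ = [832/53773 15900/53773; 703/53773 -10608/53773; 17293/53773 -10514/53773]
x' = x̄ + K·y = [123486/53773, 163671/53773, -132223/53773]
P' = (I − K·H)·P̄ = [502720/53773 486820/53773 -334592/53773; 486820/53773 497428/53773 -324078/53773; -334592/53773 -324078/53773 234590/53773]

x' = [123486/53773, 163671/53773, -132223/53773]
P' = [502720/53773 486820/53773 -334592/53773; 486820/53773 497428/53773 -324078/53773; -334592/53773 -324078/53773 234590/53773]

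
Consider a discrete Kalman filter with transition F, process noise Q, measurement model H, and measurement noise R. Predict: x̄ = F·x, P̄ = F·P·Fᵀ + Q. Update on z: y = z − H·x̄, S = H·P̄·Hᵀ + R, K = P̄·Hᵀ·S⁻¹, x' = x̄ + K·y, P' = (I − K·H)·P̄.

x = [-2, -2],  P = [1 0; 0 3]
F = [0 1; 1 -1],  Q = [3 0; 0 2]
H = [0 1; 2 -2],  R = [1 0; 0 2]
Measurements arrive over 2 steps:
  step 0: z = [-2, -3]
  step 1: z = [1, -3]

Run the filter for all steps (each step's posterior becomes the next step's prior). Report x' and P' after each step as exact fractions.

step 0: x̄ = F·x = [-2, 0]
step 0: P̄ = F·P·Fᵀ + Q = [6 -3; -3 6]
step 0: y = z − H·x̄ = [-2, 1]
step 0: S = H·P̄·Hᵀ + R = [7 -18; -18 74]
step 0: K = P̄·Hᵀ·S⁻¹ = [51/97 36/97; 60/97 -9/97]
step 0: x' = x̄ + K·y = [-260/97, -129/97]
step 0: P' = (I − K·H)·P̄ = [87/97 51/97; 51/97 60/97]
step 1: x̄ = F·x = [-129/97, -131/97]
step 1: P̄ = F·P·Fᵀ + Q = [351/97 -9/97; -9/97 239/97]
step 1: y = z − H·x̄ = [228/97, -295/97]
step 1: S = H·P̄·Hᵀ + R = [336/97 -496/97; -496/97 2626/97]
step 1: K = P̄·Hᵀ·S⁻¹ = [1719/3280 153/410; 1967/3280 -31/410]
step 1: x' = x̄ + K·y = [-1011/820, 237/820]
step 1: P' = (I − K·H)·P̄ = [2943/3280 1719/3280; 1719/3280 1967/3280]

step 0: x' = [-260/97, -129/97], P' = [87/97 51/97; 51/97 60/97]
step 1: x' = [-1011/820, 237/820], P' = [2943/3280 1719/3280; 1719/3280 1967/3280]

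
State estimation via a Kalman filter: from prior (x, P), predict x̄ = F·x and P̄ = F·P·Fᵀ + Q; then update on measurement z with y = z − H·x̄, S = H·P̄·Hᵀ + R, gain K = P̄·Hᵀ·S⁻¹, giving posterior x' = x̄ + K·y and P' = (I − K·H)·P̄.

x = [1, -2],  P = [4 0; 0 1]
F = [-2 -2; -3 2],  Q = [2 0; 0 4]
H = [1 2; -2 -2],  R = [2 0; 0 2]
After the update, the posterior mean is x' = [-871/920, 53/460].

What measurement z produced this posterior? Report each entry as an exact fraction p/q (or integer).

x̄ = F·x = [2, -7]
P̄ = F·P·Fᵀ + Q = [22 20; 20 44]
S = H·P̄·Hᵀ + R = [280 -340; -340 426]
K = P̄·Hᵀ·S⁻¹ = [-537/920 -61/92; 311/460 11/46]
x' − x̄ = [-2711/920, 3273/460] = K·y
y = (KᵀK)⁻¹·Kᵀ·(x' − x̄) = [13, -7]
z = y + H·x̄ = [13, -7] + [-12, 10] = [1, 3]

z = [1, 3]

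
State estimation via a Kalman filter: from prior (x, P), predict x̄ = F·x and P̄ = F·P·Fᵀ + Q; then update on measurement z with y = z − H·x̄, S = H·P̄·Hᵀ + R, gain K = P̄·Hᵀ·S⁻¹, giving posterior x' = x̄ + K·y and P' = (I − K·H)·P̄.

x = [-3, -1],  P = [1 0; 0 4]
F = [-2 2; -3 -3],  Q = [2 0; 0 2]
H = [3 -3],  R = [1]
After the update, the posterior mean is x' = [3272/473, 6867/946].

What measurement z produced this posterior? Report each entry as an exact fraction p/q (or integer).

x̄ = F·x = [4, 12]
P̄ = F·P·Fᵀ + Q = [22 -18; -18 47]
S = H·P̄·Hᵀ + R = [946]
K = P̄·Hᵀ·S⁻¹ = [60/473; -195/946]
x' − x̄ = [1380/473, -4485/946] = K·y
y = (KᵀK)⁻¹·Kᵀ·(x' − x̄) = [23]
z = y + H·x̄ = [23] + [-24] = [-1]

z = [-1]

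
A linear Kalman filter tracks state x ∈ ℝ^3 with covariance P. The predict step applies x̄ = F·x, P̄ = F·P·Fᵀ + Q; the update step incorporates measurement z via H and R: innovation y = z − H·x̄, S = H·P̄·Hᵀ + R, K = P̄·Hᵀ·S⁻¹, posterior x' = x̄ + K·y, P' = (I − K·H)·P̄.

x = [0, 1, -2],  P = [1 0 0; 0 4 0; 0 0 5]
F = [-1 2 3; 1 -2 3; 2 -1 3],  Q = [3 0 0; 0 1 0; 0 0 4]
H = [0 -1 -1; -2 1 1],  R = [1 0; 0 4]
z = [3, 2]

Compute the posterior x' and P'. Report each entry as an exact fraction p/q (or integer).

x' = [-112037/45086, -38471/22543, -30142/22543]
P' = [55165/45086 3477/22543 7630/22543; 3477/22543 52287/22543 -41233/22543; 7630/22543 -41233/22543 52601/22543]

x̄ = F·x = [-4, -8, -7]
P̄ = F·P·Fᵀ + Q = [65 28 35; 28 63 55; 35 55 57]
y = z − H·x̄ = [-12, 9]
S = H·P̄·Hᵀ + R = [231 -104; -104 242]
K = P̄·Hᵀ·S⁻¹ = [-11107/22543 -22029/45086; -11054/22543 1025/22543; -11368/22543 -973/22543]
x' = x̄ + K·y = [-112037/45086, -38471/22543, -30142/22543]
P' = (I − K·H)·P̄ = [55165/45086 3477/22543 7630/22543; 3477/22543 52287/22543 -41233/22543; 7630/22543 -41233/22543 52601/22543]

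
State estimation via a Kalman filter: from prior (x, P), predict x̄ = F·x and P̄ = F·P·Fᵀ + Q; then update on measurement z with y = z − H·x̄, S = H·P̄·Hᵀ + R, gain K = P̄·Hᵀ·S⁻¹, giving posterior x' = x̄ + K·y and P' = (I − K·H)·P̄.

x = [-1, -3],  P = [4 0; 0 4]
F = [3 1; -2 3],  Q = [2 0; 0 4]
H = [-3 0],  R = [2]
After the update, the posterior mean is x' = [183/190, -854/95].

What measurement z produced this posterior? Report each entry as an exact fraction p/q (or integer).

x̄ = F·x = [-6, -7]
P̄ = F·P·Fᵀ + Q = [42 -12; -12 56]
S = H·P̄·Hᵀ + R = [380]
K = P̄·Hᵀ·S⁻¹ = [-63/190; 9/95]
x' − x̄ = [1323/190, -189/95] = K·y
y = (KᵀK)⁻¹·Kᵀ·(x' − x̄) = [-21]
z = y + H·x̄ = [-21] + [18] = [-3]

z = [-3]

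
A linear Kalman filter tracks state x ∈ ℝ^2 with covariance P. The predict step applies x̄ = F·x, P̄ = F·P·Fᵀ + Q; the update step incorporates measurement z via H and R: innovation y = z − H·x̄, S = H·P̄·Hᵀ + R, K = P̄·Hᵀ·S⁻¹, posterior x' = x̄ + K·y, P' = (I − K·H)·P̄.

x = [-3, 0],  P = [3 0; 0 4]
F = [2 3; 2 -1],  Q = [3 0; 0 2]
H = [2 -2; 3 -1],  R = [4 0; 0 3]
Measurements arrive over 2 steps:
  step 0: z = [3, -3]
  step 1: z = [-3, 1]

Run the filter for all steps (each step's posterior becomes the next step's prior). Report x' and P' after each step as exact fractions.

step 0: x̄ = F·x = [-6, -6]
step 0: P̄ = F·P·Fᵀ + Q = [51 0; 0 18]
step 0: y = z − H·x̄ = [3, 9]
step 0: S = H·P̄·Hᵀ + R = [280 342; 342 480]
step 0: K = P̄·Hᵀ·S⁻¹ = [-561/2906 663/1453; -927/1453 606/1453]
step 0: x' = x̄ + K·y = [-7185/2906, -6045/1453]
step 0: P' = (I − K·H)·P̄ = [1275/1453 1836/1453; 1836/1453 3690/1453]
step 1: x̄ = F·x = [-25320/1453, -1140/1453]
step 1: P̄ = F·P·Fᵀ + Q = [64701/1453 1374/1453; 1374/1453 4352/1453]
step 1: y = z − H·x̄ = [44001/1453, 76273/1453]
step 1: S = H·P̄·Hᵀ + R = [271032/1453 385918/1453; 385918/1453 582776/1453]
step 1: K = P̄·Hᵀ·S⁻¹ = [-195003/3103318 577713/1551659; -581943/1551659 384754/1551659]
step 1: x' = x̄ + K·y = [668595/3103318, 1356763/1551659]
step 1: P' = (I − K·H)·P̄ = [964071/1551659 1159074/1551659; 1159074/1551659 2322960/1551659]

step 0: x' = [-7185/2906, -6045/1453], P' = [1275/1453 1836/1453; 1836/1453 3690/1453]
step 1: x' = [668595/3103318, 1356763/1551659], P' = [964071/1551659 1159074/1551659; 1159074/1551659 2322960/1551659]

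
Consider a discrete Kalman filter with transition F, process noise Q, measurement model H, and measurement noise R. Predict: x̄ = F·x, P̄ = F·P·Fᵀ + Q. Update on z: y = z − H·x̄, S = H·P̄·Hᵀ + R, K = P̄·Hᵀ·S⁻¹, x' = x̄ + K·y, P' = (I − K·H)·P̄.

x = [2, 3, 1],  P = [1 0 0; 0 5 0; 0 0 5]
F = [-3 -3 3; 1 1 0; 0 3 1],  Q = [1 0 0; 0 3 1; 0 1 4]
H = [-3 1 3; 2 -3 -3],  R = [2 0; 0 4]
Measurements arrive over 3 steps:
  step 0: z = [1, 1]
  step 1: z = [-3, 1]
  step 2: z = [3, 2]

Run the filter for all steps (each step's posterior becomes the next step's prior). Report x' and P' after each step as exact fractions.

step 0: x' = [-108676/57263, 14365/57263, -97130/57263], P' = [424348/57263 -113430/57263 436542/57263; -113430/57263 84132/57263 -145840/57263; 436542/57263 -145840/57263 473312/57263]
step 1: x' = [1823086162/1790938165, 390039279/1790938165, -927802/1790938165], P' = [3581934878/1790938165 -155449254/1790938165 3133155342/1790938165; -155449254/1790938165 1690010347/1790938165 -1012296191/1790938165; 3133155342/1790938165 -1012296191/1790938165 3454075183/1790938165]
step 2: x' = [-36584981711435/14685091841621, -12197720233945/14685091841621, -19018943199127/14685091841621], P' = [27107676098776/14685091841621 -2376328706787/14685091841621 24288495647187/14685091841621; -2376328706787/14685091841621 26682854952711/29370183683242 -17980890383191/29370183683242; 24288495647187/14685091841621 -17980890383191/29370183683242 54911419397919/29370183683242]

step 0: x̄ = F·x = [-12, 5, 10]
step 0: P̄ = F·P·Fᵀ + Q = [100 -18 -30; -18 9 16; -30 16 54]
step 0: y = z − H·x̄ = [-70, 70]
step 0: S = H·P̄·Hᵀ + R = [2141 -1953; -1953 1835]
step 0: K = P̄·Hᵀ·S⁻¹ = [-38424/57263 -30160/57263; -6549/57263 -10434/57263; -17765/57263 -27333/57263]
step 0: x' = x̄ + K·y = [-108676/57263, 14365/57263, -97130/57263]
step 0: P' = (I − K·H)·P̄ = [424348/57263 -113430/57263 436542/57263; -113430/57263 84132/57263 -145840/57263; 436542/57263 -145840/57263 473312/57263]
step 1: x̄ = F·x = [-8457/57263, -94311/57263, -54035/57263]
step 1: P̄ = F·P·Fᵀ + Q = [1619015/57263 27246/57263 -501048/57263; 27246/57263 453409/57263 260071/57263; -501048/57263 260071/57263 584512/57263]
step 1: y = z − H·x̄ = [59256/57263, -370861/57263]
step 1: S = H·P̄·Hᵀ + R = [30815492/57263 -26671791/57263; -26671791/57263 26413303/57263]
step 1: K = P̄·Hᵀ·S⁻¹ = [-750893931/1790938165 -442312127/1790938165; -440265232/1790938165 -586010244/1790938165; -24768334/1790938165 -264756573/1790938165]
step 1: x' = x̄ + K·y = [1823086162/1790938165, 390039279/1790938165, -927802/1790938165]
step 1: P' = (I − K·H)·P̄ = [3581934878/1790938165 -155449254/1790938165 3133155342/1790938165; -155449254/1790938165 1690010347/1790938165 -1012296191/1790938165; 3133155342/1790938165 -1012296191/1790938165 3454075183/1790938165]
step 2: x̄ = F·x = [-6642159729/1790938165, 2213125441/1790938165, 233838007/358187633]
step 2: P̄ = F·P·Fᵀ + Q = [39351570547/1790938165 -8520562698/1790938165 -3784413492/358187633; -8520562698/1790938165 10333861212/1790938165 1703096119/358187633; -3784413492/358187633 1703096119/358187633 3950828764/358187633]
step 2: y = z − H·x̄ = [-20274360238/1790938165, 27013142216/1790938165]
step 2: S = H·P̄·Hᵀ + R = [988680640883/1790938165 -924641270016/1790938165; -924641270016/1790938165 917952292742/1790938165]
step 2: K = P̄·Hᵀ·S⁻¹ = [-5416935030777/14685091841621 -2880287155912/14685091841621; -3250460989035/14685091841621 -8902802133927/29370183683242; 255598481861/14685091841621 -3409401113859/29370183683242]
step 2: x' = x̄ + K·y = [-36584981711435/14685091841621, -12197720233945/14685091841621, -19018943199127/14685091841621]
step 2: P' = (I − K·H)·P̄ = [27107676098776/14685091841621 -2376328706787/14685091841621 24288495647187/14685091841621; -2376328706787/14685091841621 26682854952711/29370183683242 -17980890383191/29370183683242; 24288495647187/14685091841621 -17980890383191/29370183683242 54911419397919/29370183683242]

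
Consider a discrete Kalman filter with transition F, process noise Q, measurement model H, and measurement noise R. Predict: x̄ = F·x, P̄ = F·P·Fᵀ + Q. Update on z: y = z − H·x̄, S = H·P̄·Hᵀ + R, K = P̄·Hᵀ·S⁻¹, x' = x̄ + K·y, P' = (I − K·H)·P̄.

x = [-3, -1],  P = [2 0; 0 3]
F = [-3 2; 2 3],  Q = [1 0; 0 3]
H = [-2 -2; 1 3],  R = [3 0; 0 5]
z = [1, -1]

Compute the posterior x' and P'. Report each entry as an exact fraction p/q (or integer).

x' = [19369/21134, -11083/10567]
P' = [54139/21134 -16514/10567; -16514/10567 13418/10567]

x̄ = F·x = [7, -9]
P̄ = F·P·Fᵀ + Q = [31 6; 6 38]
y = z − H·x̄ = [-3, 19]
S = H·P̄·Hᵀ + R = [327 -338; -338 414]
K = P̄·Hᵀ·S⁻¹ = [-7037/10567 -8989/21134; 2064/10567 4748/10567]
x' = x̄ + K·y = [19369/21134, -11083/10567]
P' = (I − K·H)·P̄ = [54139/21134 -16514/10567; -16514/10567 13418/10567]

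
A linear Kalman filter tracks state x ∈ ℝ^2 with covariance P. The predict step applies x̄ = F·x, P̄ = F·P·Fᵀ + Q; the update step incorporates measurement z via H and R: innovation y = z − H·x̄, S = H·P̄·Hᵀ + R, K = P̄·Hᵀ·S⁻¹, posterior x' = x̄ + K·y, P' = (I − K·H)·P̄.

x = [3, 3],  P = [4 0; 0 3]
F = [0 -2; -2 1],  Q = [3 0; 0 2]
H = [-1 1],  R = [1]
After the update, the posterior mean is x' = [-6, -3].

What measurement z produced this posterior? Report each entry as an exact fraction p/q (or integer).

x̄ = F·x = [-6, -3]
P̄ = F·P·Fᵀ + Q = [15 -6; -6 21]
S = H·P̄·Hᵀ + R = [49]
K = P̄·Hᵀ·S⁻¹ = [-3/7; 27/49]
x' − x̄ = [0, 0] = K·y
y = (KᵀK)⁻¹·Kᵀ·(x' − x̄) = [0]
z = y + H·x̄ = [0] + [3] = [3]

z = [3]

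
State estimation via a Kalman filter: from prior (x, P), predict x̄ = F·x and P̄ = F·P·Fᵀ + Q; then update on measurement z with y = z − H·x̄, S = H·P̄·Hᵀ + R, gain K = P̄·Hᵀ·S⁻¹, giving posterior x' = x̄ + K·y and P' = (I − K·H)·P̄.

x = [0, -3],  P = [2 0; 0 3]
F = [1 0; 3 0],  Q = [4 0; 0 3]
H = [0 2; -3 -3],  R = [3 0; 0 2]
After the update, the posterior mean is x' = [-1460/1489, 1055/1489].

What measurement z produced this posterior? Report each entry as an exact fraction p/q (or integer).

x̄ = F·x = [0, 0]
P̄ = F·P·Fᵀ + Q = [6 6; 6 21]
S = H·P̄·Hᵀ + R = [87 -162; -162 353]
K = P̄·Hᵀ·S⁻¹ = [-532/1489 -396/1489; 568/1489 -81/1489]
x' − x̄ = [-1460/1489, 1055/1489] = K·y
y = (KᵀK)⁻¹·Kᵀ·(x' − x̄) = [2, 1]
z = y + H·x̄ = [2, 1] + [0, 0] = [2, 1]

z = [2, 1]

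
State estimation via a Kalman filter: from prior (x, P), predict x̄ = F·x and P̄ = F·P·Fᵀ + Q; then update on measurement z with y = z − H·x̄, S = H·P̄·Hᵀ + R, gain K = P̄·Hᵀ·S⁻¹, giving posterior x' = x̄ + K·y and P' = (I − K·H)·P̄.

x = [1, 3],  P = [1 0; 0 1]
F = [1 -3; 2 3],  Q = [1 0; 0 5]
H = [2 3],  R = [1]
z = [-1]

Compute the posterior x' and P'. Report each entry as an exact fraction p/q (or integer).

x̄ = F·x = [-8, 11]
P̄ = F·P·Fᵀ + Q = [11 -7; -7 18]
y = z − H·x̄ = [-18]
S = H·P̄·Hᵀ + R = [123]
K = P̄·Hᵀ·S⁻¹ = [1/123; 40/123]
x' = x̄ + K·y = [-334/41, 211/41]
P' = (I − K·H)·P̄ = [1352/123 -901/123; -901/123 614/123]

x' = [-334/41, 211/41]
P' = [1352/123 -901/123; -901/123 614/123]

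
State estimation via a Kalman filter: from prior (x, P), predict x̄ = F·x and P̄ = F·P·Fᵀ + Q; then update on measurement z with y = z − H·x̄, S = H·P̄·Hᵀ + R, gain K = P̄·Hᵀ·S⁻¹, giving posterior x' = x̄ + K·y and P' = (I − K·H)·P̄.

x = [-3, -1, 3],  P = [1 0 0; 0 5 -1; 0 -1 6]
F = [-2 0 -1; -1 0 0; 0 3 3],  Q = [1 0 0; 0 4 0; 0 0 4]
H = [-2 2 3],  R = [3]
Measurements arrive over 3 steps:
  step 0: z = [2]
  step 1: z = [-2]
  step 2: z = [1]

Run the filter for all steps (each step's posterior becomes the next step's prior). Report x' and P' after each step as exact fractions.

step 0: x' = [333/83, 241/83, 118/83], P' = [2329/332 395/166 1005/332; 395/166 412/83 -285/166; 1005/332 -285/166 1145/332]
step 1: x' = [426529/260737, -1536/260737, 128748/260737], P' = [2260033/260737 1058848/260737 745005/260737; 1058848/260737 1647010/260737 -412275/260737; 745005/260737 -412275/260737 834355/260737]
step 2: x' = [-268241232/124028339, -251563801/248056678, -105265491/248056678], P' = [1059702268/124028339 495541627/124028339 350122884/124028339; 495541627/124028339 1583768237/248056678 -415282179/248056678; 350122884/124028339 -415282179/248056678 804903745/248056678]

step 0: x̄ = F·x = [3, 3, 6]
step 0: P̄ = F·P·Fᵀ + Q = [11 2 -15; 2 5 0; -15 0 85]
step 0: y = z − H·x̄ = [-16]
step 0: S = H·P̄·Hᵀ + R = [996]
step 0: K = P̄·Hᵀ·S⁻¹ = [-21/332; 1/166; 95/332]
step 0: x' = x̄ + K·y = [333/83, 241/83, 118/83]
step 0: P' = (I − K·H)·P̄ = [2329/332 395/166 1005/332; 395/166 412/83 -285/166; 1005/332 -285/166 1145/332]
step 1: x̄ = F·x = [-784/83, -333/83, 1077/83]
step 1: P̄ = F·P·Fᵀ + Q = [14813/332 5663/332 -12495/332; 5663/332 3657/332 -5385/332; -12495/332 -5385/332 16205/332]
step 1: y = z − H·x̄ = [-4299/83]
step 1: S = H·P̄·Hᵀ + R = [260737/332]
step 1: K = P̄·Hᵀ·S⁻¹ = [-55785/260737; -20167/260737; 62835/260737]
step 1: x' = x̄ + K·y = [426529/260737, -1536/260737, 128748/260737]
step 1: P' = (I − K·H)·P̄ = [2260033/260737 1058848/260737 745005/260737; 1058848/260737 1647010/260737 -412275/260737; 745005/260737 -412275/260737 834355/260737]
step 2: x̄ = F·x = [-51674/13723, -426529/260737, 381636/260737]
step 2: P̄ = F·P·Fᵀ + Q = [690276/13723 277109/13723 -636282/13723; 277109/13723 3302981/260737 -5411559/260737; -636282/13723 -5411559/260737 15954283/260737]
step 2: y = z − H·x̄ = [-1994725/260737]
step 2: S = H·P̄·Hᵀ + R = [248056678/260737]
step 2: K = P̄·Hᵀ·S⁻¹ = [-25984210/124028339; -20158857/248056678; 61218447/248056678]
step 2: x' = x̄ + K·y = [-268241232/124028339, -251563801/248056678, -105265491/248056678]
step 2: P' = (I − K·H)·P̄ = [1059702268/124028339 495541627/124028339 350122884/124028339; 495541627/124028339 1583768237/248056678 -415282179/248056678; 350122884/124028339 -415282179/248056678 804903745/248056678]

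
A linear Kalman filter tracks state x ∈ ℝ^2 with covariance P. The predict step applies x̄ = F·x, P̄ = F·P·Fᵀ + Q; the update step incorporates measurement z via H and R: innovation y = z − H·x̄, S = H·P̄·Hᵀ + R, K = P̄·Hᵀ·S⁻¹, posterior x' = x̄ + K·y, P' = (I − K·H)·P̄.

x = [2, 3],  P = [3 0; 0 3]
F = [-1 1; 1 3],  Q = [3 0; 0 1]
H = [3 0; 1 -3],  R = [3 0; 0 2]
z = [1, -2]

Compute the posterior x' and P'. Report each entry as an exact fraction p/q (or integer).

x' = [2189/6869, 5857/6869]
P' = [2205/6869 741/6869; 741/6869 1763/6869]

x̄ = F·x = [1, 11]
P̄ = F·P·Fᵀ + Q = [9 6; 6 31]
y = z − H·x̄ = [-2, 30]
S = H·P̄·Hᵀ + R = [84 -27; -27 254]
K = P̄·Hᵀ·S⁻¹ = [2205/6869 -9/6869; 741/6869 -2274/6869]
x' = x̄ + K·y = [2189/6869, 5857/6869]
P' = (I − K·H)·P̄ = [2205/6869 741/6869; 741/6869 1763/6869]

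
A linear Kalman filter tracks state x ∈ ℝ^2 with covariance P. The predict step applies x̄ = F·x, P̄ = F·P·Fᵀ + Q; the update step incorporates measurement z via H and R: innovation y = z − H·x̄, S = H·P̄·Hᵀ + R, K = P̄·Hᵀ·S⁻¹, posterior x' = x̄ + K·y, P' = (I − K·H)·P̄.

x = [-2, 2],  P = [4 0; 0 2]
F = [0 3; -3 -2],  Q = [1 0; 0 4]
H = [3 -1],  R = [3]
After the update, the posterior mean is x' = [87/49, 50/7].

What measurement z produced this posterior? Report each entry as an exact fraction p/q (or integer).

x̄ = F·x = [6, 2]
P̄ = F·P·Fᵀ + Q = [19 -12; -12 48]
S = H·P̄·Hᵀ + R = [294]
K = P̄·Hᵀ·S⁻¹ = [23/98; -2/7]
x' − x̄ = [-207/49, 36/7] = K·y
y = (KᵀK)⁻¹·Kᵀ·(x' − x̄) = [-18]
z = y + H·x̄ = [-18] + [16] = [-2]

z = [-2]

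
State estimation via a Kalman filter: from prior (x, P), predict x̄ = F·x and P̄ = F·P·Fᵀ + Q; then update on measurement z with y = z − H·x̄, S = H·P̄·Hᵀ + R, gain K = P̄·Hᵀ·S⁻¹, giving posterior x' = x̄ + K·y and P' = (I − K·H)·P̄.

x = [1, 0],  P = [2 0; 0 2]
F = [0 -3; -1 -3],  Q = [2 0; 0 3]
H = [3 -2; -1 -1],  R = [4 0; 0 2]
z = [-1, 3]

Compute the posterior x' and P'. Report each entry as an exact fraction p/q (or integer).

x̄ = F·x = [0, -1]
P̄ = F·P·Fᵀ + Q = [20 18; 18 23]
y = z − H·x̄ = [-3, 2]
S = H·P̄·Hᵀ + R = [60 -32; -32 81]
K = P̄·Hᵀ·S⁻¹ = [26/137 -54/137; -166/959 -551/959]
x' = x̄ + K·y = [-186/137, -1563/959]
P' = (I − K·H)·P̄ = [64/137 44/137; 44/137 794/959]

x' = [-186/137, -1563/959]
P' = [64/137 44/137; 44/137 794/959]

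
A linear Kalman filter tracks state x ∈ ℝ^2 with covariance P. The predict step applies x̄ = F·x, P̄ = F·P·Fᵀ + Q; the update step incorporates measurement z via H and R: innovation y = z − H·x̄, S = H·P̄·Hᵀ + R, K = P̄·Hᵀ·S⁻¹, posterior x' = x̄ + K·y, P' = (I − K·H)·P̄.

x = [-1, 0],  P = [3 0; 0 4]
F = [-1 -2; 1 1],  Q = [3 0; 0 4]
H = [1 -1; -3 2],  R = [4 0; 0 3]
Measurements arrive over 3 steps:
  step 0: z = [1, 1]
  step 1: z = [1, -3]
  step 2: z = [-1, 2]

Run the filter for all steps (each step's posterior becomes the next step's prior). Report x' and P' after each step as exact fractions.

step 0: x̄ = F·x = [1, -1]
step 0: P̄ = F·P·Fᵀ + Q = [22 -11; -11 11]
step 0: y = z − H·x̄ = [-1, 6]
step 0: S = H·P̄·Hᵀ + R = [59 -143; -143 377]
step 0: K = P̄·Hᵀ·S⁻¹ = [-11/138 -473/1794; -11/46 33/598]
step 0: x' = x̄ + K·y = [-901/1794, -257/598]
step 0: P' = (I − K·H)·P̄ = [2563/1794 1045/598; 1045/598 1617/598]
step 1: x̄ = F·x = [2443/1794, -836/897]
step 1: P̄ = F·P·Fᵀ + Q = [39889/1794 -10835/897; -10835/897 10430/897]
step 1: y = z − H·x̄ = [-2321/1794, 407/138]
step 1: S = H·P̄·Hᵀ + R = [111265/1794 -20749/138; -20749/138 54451/138]
step 1: K = P̄·Hᵀ·S⁻¹ = [-219443/3345779 -854088/3345779; -733770/3345779 224860/3345779]
step 1: x' = x̄ + K·y = [2321118/3345779, -1505757/3345779]
step 1: P' = (I − K·H)·P̄ = [4317808/3345779 5195580/3345779; 5195580/3345779 8130660/3345779]
step 2: x̄ = F·x = [690396/3345779, 815361/3345779]
step 2: P̄ = F·P·Fᵀ + Q = [67660105/3345779 -36165868/3345779; -36165868/3345779 36222744/3345779]
step 2: y = z − H·x̄ = [-3220814/3345779, 7132024/3345779]
step 2: S = H·P̄·Hᵀ + R = [189597701/3345779 -456255143/3345779; -456255143/3345779 1197859674/3345779]
step 2: K = P̄·Hᵀ·S⁻¹ = [-371690129/5661666475 -1442832228/5661666475; -1241917908/5661666475 382188344/5661666475]
step 2: x' = x̄ + K·y = [-1549527754/5661666475, 3389962417/5661666475]
step 2: P' = (I − K·H)·P̄ = [7302017716/5661666475 8788778232/5661666475; 8788778232/5661666475 13756449864/5661666475]

step 0: x' = [-901/1794, -257/598], P' = [2563/1794 1045/598; 1045/598 1617/598]
step 1: x' = [2321118/3345779, -1505757/3345779], P' = [4317808/3345779 5195580/3345779; 5195580/3345779 8130660/3345779]
step 2: x' = [-1549527754/5661666475, 3389962417/5661666475], P' = [7302017716/5661666475 8788778232/5661666475; 8788778232/5661666475 13756449864/5661666475]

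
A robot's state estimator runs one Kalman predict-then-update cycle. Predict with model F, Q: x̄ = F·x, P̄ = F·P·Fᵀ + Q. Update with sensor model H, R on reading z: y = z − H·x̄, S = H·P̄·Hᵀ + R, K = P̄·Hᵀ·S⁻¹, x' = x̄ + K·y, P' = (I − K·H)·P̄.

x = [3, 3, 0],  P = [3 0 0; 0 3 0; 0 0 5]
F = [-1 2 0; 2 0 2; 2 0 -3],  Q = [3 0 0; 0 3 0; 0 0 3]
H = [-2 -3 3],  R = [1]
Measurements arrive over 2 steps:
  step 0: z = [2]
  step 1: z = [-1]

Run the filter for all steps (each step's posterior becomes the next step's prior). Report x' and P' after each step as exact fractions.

step 0: x' = [867/313, 1584/313, 2370/313], P' = [5310/313 -3201/313 336/313; -3201/313 22211/1252 6813/626; 336/313 6813/626 3651/313]
step 1: x' = [-12634367/1392366, 5293969/464122, 1163599/232061], P' = [80410895/1392366 -34945219/464122 -8548048/232061; -34945219/464122 47559603/464122 12125757/232061; -8548048/232061 12125757/232061 6440544/232061]

step 0: x̄ = F·x = [3, 6, 6]
step 0: P̄ = F·P·Fᵀ + Q = [18 -6 -6; -6 35 -18; -6 -18 60]
step 0: y = z − H·x̄ = [8]
step 0: S = H·P̄·Hᵀ + R = [1252]
step 0: K = P̄·Hᵀ·S⁻¹ = [-9/313; -147/1252; 123/626]
step 0: x' = x̄ + K·y = [867/313, 1584/313, 2370/313]
step 0: P' = (I − K·H)·P̄ = [5310/313 -3201/313 336/313; -3201/313 22211/1252 6813/626; 336/313 6813/626 3651/313]
step 1: x̄ = F·x = [2301/313, 6474/313, -5376/313]
step 1: P̄ = F·P·Fᵀ + Q = [41264/313 -10470/313 -42855/313; -10470/313 39471/313 -1338/313; -42855/313 -1338/313 51006/313]
step 1: y = z − H·x̄ = [39839/313]
step 1: S = H·P̄·Hᵀ + R = [1392366/313]
step 1: K = P̄·Hᵀ·S⁻¹ = [-179683/1392366; -33829/464122; 40457/232061]
step 1: x' = x̄ + K·y = [-12634367/1392366, 5293969/464122, 1163599/232061]
step 1: P' = (I − K·H)·P̄ = [80410895/1392366 -34945219/464122 -8548048/232061; -34945219/464122 47559603/464122 12125757/232061; -8548048/232061 12125757/232061 6440544/232061]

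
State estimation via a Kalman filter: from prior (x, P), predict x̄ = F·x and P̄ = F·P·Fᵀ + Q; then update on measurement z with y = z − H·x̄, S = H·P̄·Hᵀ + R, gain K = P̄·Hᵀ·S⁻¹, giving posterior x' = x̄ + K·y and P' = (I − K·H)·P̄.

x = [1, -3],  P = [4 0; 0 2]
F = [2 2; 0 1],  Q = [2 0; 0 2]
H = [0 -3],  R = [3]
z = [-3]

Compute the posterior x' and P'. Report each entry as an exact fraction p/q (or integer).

x̄ = F·x = [-4, -3]
P̄ = F·P·Fᵀ + Q = [26 4; 4 4]
y = z − H·x̄ = [-12]
S = H·P̄·Hᵀ + R = [39]
K = P̄·Hᵀ·S⁻¹ = [-4/13; -4/13]
x' = x̄ + K·y = [-4/13, 9/13]
P' = (I − K·H)·P̄ = [290/13 4/13; 4/13 4/13]

x' = [-4/13, 9/13]
P' = [290/13 4/13; 4/13 4/13]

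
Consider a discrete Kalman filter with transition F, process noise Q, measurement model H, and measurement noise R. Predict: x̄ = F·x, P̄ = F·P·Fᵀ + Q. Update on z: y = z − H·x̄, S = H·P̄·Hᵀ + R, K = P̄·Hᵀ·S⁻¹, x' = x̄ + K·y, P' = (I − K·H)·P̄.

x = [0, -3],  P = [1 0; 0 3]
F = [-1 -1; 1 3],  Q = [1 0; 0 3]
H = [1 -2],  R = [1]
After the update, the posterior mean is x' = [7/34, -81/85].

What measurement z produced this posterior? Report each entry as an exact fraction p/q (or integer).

z = [2]

x̄ = F·x = [3, -9]
P̄ = F·P·Fᵀ + Q = [5 -10; -10 31]
S = H·P̄·Hᵀ + R = [170]
K = P̄·Hᵀ·S⁻¹ = [5/34; -36/85]
x' − x̄ = [-95/34, 684/85] = K·y
y = (KᵀK)⁻¹·Kᵀ·(x' − x̄) = [-19]
z = y + H·x̄ = [-19] + [21] = [2]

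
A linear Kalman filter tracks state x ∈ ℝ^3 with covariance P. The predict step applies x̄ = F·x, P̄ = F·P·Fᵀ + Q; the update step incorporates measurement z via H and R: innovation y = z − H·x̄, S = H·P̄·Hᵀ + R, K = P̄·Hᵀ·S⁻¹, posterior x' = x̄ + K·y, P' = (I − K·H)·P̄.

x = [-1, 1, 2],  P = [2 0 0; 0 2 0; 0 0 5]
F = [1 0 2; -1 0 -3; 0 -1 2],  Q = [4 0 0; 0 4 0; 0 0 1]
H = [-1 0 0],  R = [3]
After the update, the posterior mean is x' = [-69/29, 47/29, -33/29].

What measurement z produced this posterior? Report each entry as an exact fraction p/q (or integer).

x̄ = F·x = [3, -5, 3]
P̄ = F·P·Fᵀ + Q = [26 -32 20; -32 51 -30; 20 -30 23]
S = H·P̄·Hᵀ + R = [29]
K = P̄·Hᵀ·S⁻¹ = [-26/29; 32/29; -20/29]
x' − x̄ = [-156/29, 192/29, -120/29] = K·y
y = (KᵀK)⁻¹·Kᵀ·(x' − x̄) = [6]
z = y + H·x̄ = [6] + [-3] = [3]

z = [3]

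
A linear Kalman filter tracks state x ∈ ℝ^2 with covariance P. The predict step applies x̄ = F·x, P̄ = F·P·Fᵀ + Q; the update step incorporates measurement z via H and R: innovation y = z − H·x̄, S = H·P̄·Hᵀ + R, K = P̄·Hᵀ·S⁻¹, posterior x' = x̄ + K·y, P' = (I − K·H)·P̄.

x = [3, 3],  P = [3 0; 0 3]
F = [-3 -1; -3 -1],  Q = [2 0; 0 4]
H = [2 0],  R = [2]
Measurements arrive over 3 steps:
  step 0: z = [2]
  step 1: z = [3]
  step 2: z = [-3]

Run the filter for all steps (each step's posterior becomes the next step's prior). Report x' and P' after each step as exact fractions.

step 0: x' = [4/5, 0], P' = [32/65 6/13; 6/13 82/13]
step 1: x' = [2868/2081, 1854/2081], P' = [1008/2081 878/2081; 878/2081 12714/2081]
step 2: x' = [-104106/64513, -133452/64513], P' = [31216/64513 27054/64513; 27054/64513 393322/64513]

step 0: x̄ = F·x = [-12, -12]
step 0: P̄ = F·P·Fᵀ + Q = [32 30; 30 34]
step 0: y = z − H·x̄ = [26]
step 0: S = H·P̄·Hᵀ + R = [130]
step 0: K = P̄·Hᵀ·S⁻¹ = [32/65; 6/13]
step 0: x' = x̄ + K·y = [4/5, 0]
step 0: P' = (I − K·H)·P̄ = [32/65 6/13; 6/13 82/13]
step 1: x̄ = F·x = [-12/5, -12/5]
step 1: P̄ = F·P·Fᵀ + Q = [1008/65 878/65; 878/65 1138/65]
step 1: y = z − H·x̄ = [39/5]
step 1: S = H·P̄·Hᵀ + R = [4162/65]
step 1: K = P̄·Hᵀ·S⁻¹ = [1008/2081; 878/2081]
step 1: x' = x̄ + K·y = [2868/2081, 1854/2081]
step 1: P' = (I − K·H)·P̄ = [1008/2081 878/2081; 878/2081 12714/2081]
step 2: x̄ = F·x = [-10458/2081, -10458/2081]
step 2: P̄ = F·P·Fᵀ + Q = [31216/2081 27054/2081; 27054/2081 35378/2081]
step 2: y = z − H·x̄ = [14673/2081]
step 2: S = H·P̄·Hᵀ + R = [129026/2081]
step 2: K = P̄·Hᵀ·S⁻¹ = [31216/64513; 27054/64513]
step 2: x' = x̄ + K·y = [-104106/64513, -133452/64513]
step 2: P' = (I − K·H)·P̄ = [31216/64513 27054/64513; 27054/64513 393322/64513]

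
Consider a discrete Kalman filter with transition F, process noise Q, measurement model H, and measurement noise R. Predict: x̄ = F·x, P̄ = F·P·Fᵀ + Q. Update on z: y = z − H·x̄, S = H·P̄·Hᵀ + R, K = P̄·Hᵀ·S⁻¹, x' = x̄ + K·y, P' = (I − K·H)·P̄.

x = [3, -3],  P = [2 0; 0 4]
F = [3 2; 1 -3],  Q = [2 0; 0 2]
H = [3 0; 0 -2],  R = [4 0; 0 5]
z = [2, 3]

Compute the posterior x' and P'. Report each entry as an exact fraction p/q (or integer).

x' = [2811/3538, -6609/7076]
P' = [774/1769 -15/1769; -15/1769 12755/10614]

x̄ = F·x = [3, 12]
P̄ = F·P·Fᵀ + Q = [36 -18; -18 40]
y = z − H·x̄ = [-7, 27]
S = H·P̄·Hᵀ + R = [328 108; 108 165]
K = P̄·Hᵀ·S⁻¹ = [1161/3538 6/1769; -45/7076 -2551/5307]
x' = x̄ + K·y = [2811/3538, -6609/7076]
P' = (I − K·H)·P̄ = [774/1769 -15/1769; -15/1769 12755/10614]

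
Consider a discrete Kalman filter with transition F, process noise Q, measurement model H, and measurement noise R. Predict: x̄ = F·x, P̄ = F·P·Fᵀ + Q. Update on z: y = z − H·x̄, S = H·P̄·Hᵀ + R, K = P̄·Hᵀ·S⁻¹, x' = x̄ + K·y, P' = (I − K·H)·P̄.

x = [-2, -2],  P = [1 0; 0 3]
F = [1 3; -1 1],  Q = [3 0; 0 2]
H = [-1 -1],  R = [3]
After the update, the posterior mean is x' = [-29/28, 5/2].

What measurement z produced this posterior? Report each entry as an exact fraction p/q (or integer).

x̄ = F·x = [-8, 0]
P̄ = F·P·Fᵀ + Q = [31 8; 8 6]
S = H·P̄·Hᵀ + R = [56]
K = P̄·Hᵀ·S⁻¹ = [-39/56; -1/4]
x' − x̄ = [195/28, 5/2] = K·y
y = (KᵀK)⁻¹·Kᵀ·(x' − x̄) = [-10]
z = y + H·x̄ = [-10] + [8] = [-2]

z = [-2]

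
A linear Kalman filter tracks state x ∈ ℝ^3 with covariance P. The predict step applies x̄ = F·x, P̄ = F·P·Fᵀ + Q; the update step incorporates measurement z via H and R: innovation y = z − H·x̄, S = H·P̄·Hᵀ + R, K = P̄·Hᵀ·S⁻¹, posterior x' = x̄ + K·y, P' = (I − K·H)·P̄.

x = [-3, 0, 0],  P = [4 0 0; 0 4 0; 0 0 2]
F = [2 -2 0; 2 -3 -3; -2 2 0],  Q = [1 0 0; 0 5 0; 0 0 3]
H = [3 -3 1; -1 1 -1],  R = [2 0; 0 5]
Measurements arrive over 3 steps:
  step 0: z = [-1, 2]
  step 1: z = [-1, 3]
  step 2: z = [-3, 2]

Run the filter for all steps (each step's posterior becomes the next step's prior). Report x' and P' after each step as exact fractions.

step 0: x̄ = F·x = [-6, -6, 6]
step 0: P̄ = F·P·Fᵀ + Q = [33 40 -32; 40 75 -40; -32 -40 35]
step 0: y = z − H·x̄ = [-7, 8]
step 0: S = H·P̄·Hᵀ + R = [337 -151; -151 84]
step 0: K = P̄·Hᵀ·S⁻¹ = [1437/5507 5140/5507; -855/5507 3380/5507; -1537/5507 -5582/5507]
step 0: x' = x̄ + K·y = [-1981/5507, -17/5507, -855/5507]
step 0: P' = (I − K·H)·P̄ = [57432/5507 43145/5507 -39987/5507; 43145/5507 35550/5507 -24495/5507; -39987/5507 -24495/5507 43402/5507]
step 1: x̄ = F·x = [-3928/5507, -1346/5507, 3928/5507]
step 1: P̄ = F·P·Fᵀ + Q = [32275/5507 104530/5507 -26768/5507; 104530/5507 489025/5507 -104530/5507; -26768/5507 -104530/5507 43289/5507]
step 1: y = z − H·x̄ = [-1689/5507, 17867/5507]
step 1: S = H·P̄·Hᵀ + R = [3331035/5507 -1291057/5507; -1291057/5507 538588/5507]
step 1: K = P̄·Hᵀ·S⁻¹ = [-602799/23102833 2802632/23102833; -364695/1004471 37820/1004471; -1329901/23102833 -8380430/23102833]
step 1: x' = x̄ + K·y = [-7200867/23102833, -10953/1004471, -10303071/23102833]
step 1: P' = (I − K·H)·P̄ = [58347096/23102833 2258405/1004471 -20416941/23102833; 2258405/1004471 2528550/1004471 81045/1004471; -20416941/23102833 81045/1004471 64183126/23102833]
step 2: x̄ = F·x = [-13897896/23102833, 17263236/23102833, 13897896/23102833]
step 2: P̄ = F·P·Fᵀ + Q = [73571297/23102833 196580990/23102833 -50468464/23102833; 196580990/23102833 1105196675/23102833 -196580990/23102833; -50468464/23102833 -196580990/23102833 119776963/23102833]
step 2: y = z − H·x̄ = [10277001/23102833, 28942430/23102833]
step 2: S = H·P̄·Hᵀ + R = [8113111713/23102833 -3061045043/23102833; -3061045043/23102833 1313122172/23102833]
step 2: K = P̄·Hᵀ·S⁻¹ = [-858209565/55556395139 762719032/7936627877; -19670672355/55556395139 129237140/7936627877; -3507237575/55556395139 -2775029974/7936627877]
step 2: x' = x̄ + K·y = [-3873441019/7936627877, 4842391279/7936627877, 1075071259/7936627877]
step 2: P' = (I − K·H)·P̄ = [121246325040/55556395139 108756951545/55556395139 -39184539615/55556395139; 108756951545/55556395139 126165973950/55556395139 12885722505/55556395139; -39184539615/55556395139 12885722505/55556395139 149196311210/55556395139]

step 0: x' = [-1981/5507, -17/5507, -855/5507], P' = [57432/5507 43145/5507 -39987/5507; 43145/5507 35550/5507 -24495/5507; -39987/5507 -24495/5507 43402/5507]
step 1: x' = [-7200867/23102833, -10953/1004471, -10303071/23102833], P' = [58347096/23102833 2258405/1004471 -20416941/23102833; 2258405/1004471 2528550/1004471 81045/1004471; -20416941/23102833 81045/1004471 64183126/23102833]
step 2: x' = [-3873441019/7936627877, 4842391279/7936627877, 1075071259/7936627877], P' = [121246325040/55556395139 108756951545/55556395139 -39184539615/55556395139; 108756951545/55556395139 126165973950/55556395139 12885722505/55556395139; -39184539615/55556395139 12885722505/55556395139 149196311210/55556395139]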